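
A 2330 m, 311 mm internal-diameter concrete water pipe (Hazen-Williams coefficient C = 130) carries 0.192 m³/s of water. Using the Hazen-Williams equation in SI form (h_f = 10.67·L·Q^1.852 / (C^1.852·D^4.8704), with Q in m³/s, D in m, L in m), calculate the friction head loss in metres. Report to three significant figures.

h_f ≈ 42.0 m

h_f = 10.67·2330·0.192^1.852 / (130^1.852·0.311^4.8704) = 42.04 m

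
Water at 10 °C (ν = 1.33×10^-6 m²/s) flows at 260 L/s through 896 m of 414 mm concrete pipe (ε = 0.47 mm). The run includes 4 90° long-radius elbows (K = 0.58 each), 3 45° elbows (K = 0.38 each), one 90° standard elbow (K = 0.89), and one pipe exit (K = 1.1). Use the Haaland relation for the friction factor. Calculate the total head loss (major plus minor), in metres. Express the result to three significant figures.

V = 4Q/(πD²) = 1.931 m/s; V²/2g = 0.1901 m
Re = 6.01×10^5, ε/D = 0.00114 → f = 0.02070 (Haaland)
Major: h_f = f(L/D)·V²/2g = 0.02070·2164·0.1901 = 8.517 m
Minor: ΣK = 5.45; h_m = ΣK·V²/2g = 1.036 m
Total H_L = 8.517 + 1.036 = 9.553 m

H_L ≈ 9.55 m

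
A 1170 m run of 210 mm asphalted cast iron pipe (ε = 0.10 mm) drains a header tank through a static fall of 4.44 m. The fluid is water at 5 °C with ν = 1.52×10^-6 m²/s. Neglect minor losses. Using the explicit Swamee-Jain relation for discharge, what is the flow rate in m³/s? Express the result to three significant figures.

Q ≈ 0.0309 m³/s

Swamee-Jain (Type II): Q = -0.965·√(gD⁵h_f/L)·ln[ε/(3.7D) + √(3.17ν²L/(gD³h_f))]
√(gD⁵h_f/L) = √(9.81·0.210⁵·4.44/1170) = 0.003899
ε/(3.7D) = 1.29×10^-4; √(3.17ν²L/(gD³h_f)) = 1.46×10^-4
Q = -0.965·0.003899·ln(2.745×10^-4) = 0.03086 m³/s
Check: V = 0.891 m/s, Re = 1.23×10^5, f = 0.01979, h_f = 4.46 m ≈ 4.44 m ✓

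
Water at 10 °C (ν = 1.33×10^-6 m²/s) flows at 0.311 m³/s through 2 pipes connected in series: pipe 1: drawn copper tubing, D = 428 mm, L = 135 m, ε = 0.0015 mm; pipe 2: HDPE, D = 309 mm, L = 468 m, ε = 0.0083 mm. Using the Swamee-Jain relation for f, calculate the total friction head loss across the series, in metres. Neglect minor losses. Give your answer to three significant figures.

H ≈ 17.3 m

Pipe 1: V = 2.162 m/s, Re = 6.96×10^5, ε/D = 3.50×10^-6, f = 0.01242, h_1 = f(L/D)V²/2g = 0.9330 m
Pipe 2: V = 4.147 m/s, Re = 9.64×10^5, ε/D = 2.69×10^-5, f = 0.01229, h_2 = f(L/D)V²/2g = 16.32 m
Series → Q common, losses add: H = Σh = 17.25 m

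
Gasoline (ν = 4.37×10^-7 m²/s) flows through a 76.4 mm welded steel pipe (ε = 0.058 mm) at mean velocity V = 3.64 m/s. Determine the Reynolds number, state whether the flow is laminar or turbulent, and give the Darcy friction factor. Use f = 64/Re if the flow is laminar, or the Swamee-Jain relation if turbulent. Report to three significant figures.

Re ≈ 6.36×10^5; turbulent; f ≈ 0.0191

Re = VD/ν = 3.640·0.0764/4.37×10^-7 = 6.36×10^5
Re > 4000 → turbulent; ε/D = 7.59×10^-4
Swamee-Jain: f = 0.01907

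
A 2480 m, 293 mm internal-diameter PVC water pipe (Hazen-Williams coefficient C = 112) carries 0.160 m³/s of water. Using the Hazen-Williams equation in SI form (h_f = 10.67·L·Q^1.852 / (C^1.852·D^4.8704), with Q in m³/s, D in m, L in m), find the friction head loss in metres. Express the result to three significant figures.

h_f ≈ 56.2 m

h_f = 10.67·2480·0.160^1.852 / (112^1.852·0.293^4.8704) = 56.24 m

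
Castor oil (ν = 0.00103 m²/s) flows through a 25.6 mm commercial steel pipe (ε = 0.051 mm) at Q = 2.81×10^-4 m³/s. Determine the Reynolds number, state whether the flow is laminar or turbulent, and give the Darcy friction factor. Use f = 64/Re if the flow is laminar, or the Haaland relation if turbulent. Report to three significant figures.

Re ≈ 13.6; laminar; f = 64/Re ≈ 4.72

V = 4Q/(πD²) = 0.5459 m/s
Re = VD/ν = 0.5459·0.0256/0.00103 = 13.6
Re < 2300 → laminar → f = 64/Re = 4.717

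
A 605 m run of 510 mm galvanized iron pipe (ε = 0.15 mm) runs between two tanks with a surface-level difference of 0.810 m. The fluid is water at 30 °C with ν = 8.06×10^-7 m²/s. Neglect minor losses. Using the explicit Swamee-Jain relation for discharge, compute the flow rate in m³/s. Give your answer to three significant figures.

Swamee-Jain (Type II): Q = -0.965·√(gD⁵h_f/L)·ln[ε/(3.7D) + √(3.17ν²L/(gD³h_f))]
√(gD⁵h_f/L) = √(9.81·0.510⁵·0.810/605) = 0.02129
ε/(3.7D) = 7.95×10^-5; √(3.17ν²L/(gD³h_f)) = 3.44×10^-5
Q = -0.965·0.02129·ln(1.139×10^-4) = 0.1865 m³/s
Check: V = 0.913 m/s, Re = 5.78×10^5, f = 0.01617, h_f = 0.815 m ≈ 0.810 m ✓

Q ≈ 0.187 m³/s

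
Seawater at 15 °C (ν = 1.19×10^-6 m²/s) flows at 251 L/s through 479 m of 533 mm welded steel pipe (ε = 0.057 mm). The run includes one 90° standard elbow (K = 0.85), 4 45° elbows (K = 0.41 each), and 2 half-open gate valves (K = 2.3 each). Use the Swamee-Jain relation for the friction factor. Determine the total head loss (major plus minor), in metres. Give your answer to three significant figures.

H_L ≈ 1.30 m

V = 4Q/(πD²) = 1.125 m/s; V²/2g = 0.06450 m
Re = 5.04×10^5, ε/D = 1.07×10^-4 → f = 0.01454 (Swamee-Jain)
Major: h_f = f(L/D)·V²/2g = 0.01454·898.7·0.06450 = 0.8426 m
Minor: ΣK = 7.09; h_m = ΣK·V²/2g = 0.4573 m
Total H_L = 0.8426 + 0.4573 = 1.300 m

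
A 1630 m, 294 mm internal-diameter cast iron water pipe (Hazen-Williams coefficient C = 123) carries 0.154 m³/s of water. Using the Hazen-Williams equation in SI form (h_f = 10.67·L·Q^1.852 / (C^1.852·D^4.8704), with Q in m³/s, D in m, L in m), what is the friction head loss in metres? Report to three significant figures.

h_f ≈ 28.5 m

h_f = 10.67·1630·0.154^1.852 / (123^1.852·0.294^4.8704) = 28.48 m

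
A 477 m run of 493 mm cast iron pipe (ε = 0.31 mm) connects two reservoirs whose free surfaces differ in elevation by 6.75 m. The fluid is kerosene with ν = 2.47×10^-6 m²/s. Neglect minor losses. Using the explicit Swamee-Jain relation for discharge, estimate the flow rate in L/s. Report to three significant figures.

Q ≈ 521 L/s

Swamee-Jain (Type II): Q = -0.965·√(gD⁵h_f/L)·ln[ε/(3.7D) + √(3.17ν²L/(gD³h_f))]
√(gD⁵h_f/L) = √(9.81·0.493⁵·6.75/477) = 0.06358
ε/(3.7D) = 1.70×10^-4; √(3.17ν²L/(gD³h_f)) = 3.41×10^-5
Q = -0.965·0.06358·ln(2.040×10^-4) = 0.5214 m³/s
Check: V = 2.73 m/s, Re = 5.45×10^5, f = 0.01847, h_f = 6.79 m ≈ 6.75 m ✓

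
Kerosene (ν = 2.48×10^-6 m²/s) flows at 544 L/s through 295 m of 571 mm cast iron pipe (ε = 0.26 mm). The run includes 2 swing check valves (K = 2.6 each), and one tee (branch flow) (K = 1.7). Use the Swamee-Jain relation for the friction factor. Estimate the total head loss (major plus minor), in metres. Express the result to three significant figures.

V = 4Q/(πD²) = 2.124 m/s; V²/2g = 0.2300 m
Re = 4.89×10^5, ε/D = 4.55×10^-4 → f = 0.01751 (Swamee-Jain)
Major: h_f = f(L/D)·V²/2g = 0.01751·516.6·0.2300 = 2.081 m
Minor: ΣK = 6.90; h_m = ΣK·V²/2g = 1.587 m
Total H_L = 2.081 + 1.587 = 3.668 m

H_L ≈ 3.67 m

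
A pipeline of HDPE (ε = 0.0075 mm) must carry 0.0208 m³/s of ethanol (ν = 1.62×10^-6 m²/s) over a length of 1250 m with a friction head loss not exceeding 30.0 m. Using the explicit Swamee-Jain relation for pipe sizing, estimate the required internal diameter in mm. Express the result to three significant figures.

D ≈ 122 mm

Swamee-Jain (Type III): D = 0.66·[ε^1.25·(LQ²/(gh_f))^4.75 + ν·Q^9.4·(L/(gh_f))^5.2]^0.04
LQ²/(gh_f) = 0.001838; L/(gh_f) = 4.247
Term 1 = ε^1.25·(…)^4.75 = 3.97×10^-20; Term 2 = ν·Q^9.4·(…)^5.2 = 4.63×10^-19
D = 0.66·(3.97×10^-20 + 4.63×10^-19)^0.04 = 0.1223 m = 122 mm
Check: V = 1.77 m/s, Re = 1.34×10^5, f = 0.01726, h_f = 28.1 m ≈ 30.0 m ✓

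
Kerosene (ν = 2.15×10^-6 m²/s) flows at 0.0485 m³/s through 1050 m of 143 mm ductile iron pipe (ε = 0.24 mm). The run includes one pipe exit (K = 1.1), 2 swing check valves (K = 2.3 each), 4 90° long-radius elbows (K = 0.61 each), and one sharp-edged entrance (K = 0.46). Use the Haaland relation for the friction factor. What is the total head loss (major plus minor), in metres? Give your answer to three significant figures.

H_L ≈ 83.5 m

V = 4Q/(πD²) = 3.020 m/s; V²/2g = 0.4648 m
Re = 2.01×10^5, ε/D = 0.00168 → f = 0.02329 (Haaland)
Major: h_f = f(L/D)·V²/2g = 0.02329·7343·0.4648 = 79.48 m
Minor: ΣK = 8.60; h_m = ΣK·V²/2g = 3.997 m
Total H_L = 79.48 + 3.997 = 83.48 m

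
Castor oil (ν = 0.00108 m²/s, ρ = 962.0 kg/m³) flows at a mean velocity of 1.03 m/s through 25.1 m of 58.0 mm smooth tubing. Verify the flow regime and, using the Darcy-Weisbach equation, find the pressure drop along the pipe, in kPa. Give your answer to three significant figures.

Re = VD/ν = 1.03·0.05800/0.00108 = 55.3 → laminar (Re < 2300)
f = 64/Re = 1.157
h_f = f(L/D)V²/(2g) = 1.157·(25.1/0.05800)·1.03²/(2·9.81) = 27.07 m
Δp = ρg·h_f = 962.0·9.81·27.07 = 255.5 kPa

Δp ≈ 256 kPa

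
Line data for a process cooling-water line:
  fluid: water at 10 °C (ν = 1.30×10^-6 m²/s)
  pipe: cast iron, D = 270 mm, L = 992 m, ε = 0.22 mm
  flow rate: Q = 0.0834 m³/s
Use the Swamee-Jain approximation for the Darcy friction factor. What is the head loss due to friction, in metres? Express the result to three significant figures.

h_f ≈ 7.92 m

V = 4Q/(πD²) = 4·0.0834/(π·0.270²) = 1.457 m/s
Re = VD/ν = 1.457·0.270/1.30×10^-6 = 3.03×10^5 → turbulent
ε/D = 0.22/270 = 8.15×10^-4
Swamee-Jain: f = 0.01993
h_f = f(L/D)V²/(2g) = 0.01993·(992/0.270)·1.457²/(2·9.81) = 7.919 m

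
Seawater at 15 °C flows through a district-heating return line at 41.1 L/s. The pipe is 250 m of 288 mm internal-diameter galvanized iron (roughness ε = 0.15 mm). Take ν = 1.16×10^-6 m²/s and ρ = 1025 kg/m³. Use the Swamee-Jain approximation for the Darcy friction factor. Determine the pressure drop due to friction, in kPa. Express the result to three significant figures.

V = 4Q/(πD²) = 4·0.0411/(π·0.288²) = 0.6309 m/s
Re = VD/ν = 0.6309·0.288/1.16×10^-6 = 1.57×10^5 → turbulent
ε/D = 0.15/288 = 5.21×10^-4
Swamee-Jain: f = 0.01949
h_f = f(L/D)V²/(2g) = 0.01949·(250/0.288)·0.6309²/(2·9.81) = 0.3432 m
Δp = ρg·h_f = 1025·9.81·0.3432 = 3.451 kPa

Δp ≈ 3.45 kPa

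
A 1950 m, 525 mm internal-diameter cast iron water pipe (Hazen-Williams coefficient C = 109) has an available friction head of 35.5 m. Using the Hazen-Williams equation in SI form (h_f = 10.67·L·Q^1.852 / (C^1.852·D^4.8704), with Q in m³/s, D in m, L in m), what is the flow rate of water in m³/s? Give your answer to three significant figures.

Rearranging: Q = [h_f·C^1.852·D^4.8704 / (10.67·L)]^(1/1.852)
Q = [35.5·109^1.852·0.525^4.8704 / (10.67·1950)]^0.540 = 0.6411 m³/s

Q ≈ 0.641 m³/s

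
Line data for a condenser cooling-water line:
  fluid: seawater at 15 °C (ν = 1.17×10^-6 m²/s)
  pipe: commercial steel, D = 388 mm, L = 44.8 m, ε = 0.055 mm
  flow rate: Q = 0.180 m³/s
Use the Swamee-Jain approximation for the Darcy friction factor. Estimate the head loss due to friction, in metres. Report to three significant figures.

h_f ≈ 0.203 m

V = 4Q/(πD²) = 4·0.180/(π·0.388²) = 1.522 m/s
Re = VD/ν = 1.522·0.388/1.17×10^-6 = 5.05×10^5 → turbulent
ε/D = 0.055/388 = 1.42×10^-4
Swamee-Jain: f = 0.01492
h_f = f(L/D)V²/(2g) = 0.01492·(44.8/0.388)·1.522²/(2·9.81) = 0.2035 m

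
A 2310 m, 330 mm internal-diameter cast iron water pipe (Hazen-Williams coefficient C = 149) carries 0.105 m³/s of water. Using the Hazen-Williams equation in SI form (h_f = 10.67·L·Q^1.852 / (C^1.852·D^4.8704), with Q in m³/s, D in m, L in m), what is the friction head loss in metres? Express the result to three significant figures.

h_f = 10.67·2310·0.105^1.852 / (149^1.852·0.330^4.8704) = 7.931 m

h_f ≈ 7.93 m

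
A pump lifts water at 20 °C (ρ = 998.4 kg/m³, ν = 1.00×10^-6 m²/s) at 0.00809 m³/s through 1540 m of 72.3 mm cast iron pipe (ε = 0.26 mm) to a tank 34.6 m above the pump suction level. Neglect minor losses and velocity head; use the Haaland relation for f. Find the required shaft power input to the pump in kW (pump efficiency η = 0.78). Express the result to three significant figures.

P_shaft ≈ 15.7 kW

V = 4Q/(πD²) = 1.971 m/s; Re = 1.42×10^5; ε/D = 0.00360; f = 0.02835
h_f = f(L/D)V²/2g = 119.5 m
Total head H = z + h_f = 34.6 + 119.5 = 154.1 m
P_hyd = ρgQH = 998.4·9.81·0.00809·154.1 = 12.21 kW
P_shaft = P_hyd/η = 12.21/0.78 = 15.65 kW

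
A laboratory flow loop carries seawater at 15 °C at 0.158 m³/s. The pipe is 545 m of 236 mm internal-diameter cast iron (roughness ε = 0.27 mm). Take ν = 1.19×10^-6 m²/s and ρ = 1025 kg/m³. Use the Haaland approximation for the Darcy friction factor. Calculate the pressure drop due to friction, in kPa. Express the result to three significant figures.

V = 4Q/(πD²) = 4·0.158/(π·0.236²) = 3.612 m/s
Re = VD/ν = 3.612·0.236/1.19×10^-6 = 7.16×10^5 → turbulent
ε/D = 0.27/236 = 0.00114
Haaland: f = 0.02067
h_f = f(L/D)V²/(2g) = 0.02067·(545/0.236)·3.612²/(2·9.81) = 31.74 m
Δp = ρg·h_f = 1025·9.81·31.74 = 319.2 kPa

Δp ≈ 319 kPa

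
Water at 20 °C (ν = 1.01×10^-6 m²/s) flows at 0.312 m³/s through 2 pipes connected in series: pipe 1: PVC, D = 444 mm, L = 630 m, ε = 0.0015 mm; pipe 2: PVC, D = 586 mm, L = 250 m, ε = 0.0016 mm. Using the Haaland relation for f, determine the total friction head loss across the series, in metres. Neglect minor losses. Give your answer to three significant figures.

H ≈ 3.85 m

Pipe 1: V = 2.015 m/s, Re = 8.86×10^5, ε/D = 3.38×10^-6, f = 0.01188, h_1 = f(L/D)V²/2g = 3.488 m
Pipe 2: V = 1.157 m/s, Re = 6.71×10^5, ε/D = 2.73×10^-6, f = 0.01244, h_2 = f(L/D)V²/2g = 0.3619 m
Series → Q common, losses add: H = Σh = 3.850 m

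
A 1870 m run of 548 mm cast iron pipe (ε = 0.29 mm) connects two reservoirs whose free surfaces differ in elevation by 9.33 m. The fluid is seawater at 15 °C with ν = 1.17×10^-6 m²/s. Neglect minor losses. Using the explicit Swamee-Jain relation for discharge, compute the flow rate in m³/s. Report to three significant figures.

Swamee-Jain (Type II): Q = -0.965·√(gD⁵h_f/L)·ln[ε/(3.7D) + √(3.17ν²L/(gD³h_f))]
√(gD⁵h_f/L) = √(9.81·0.548⁵·9.33/1870) = 0.04918
ε/(3.7D) = 1.43×10^-4; √(3.17ν²L/(gD³h_f)) = 2.32×10^-5
Q = -0.965·0.04918·ln(1.662×10^-4) = 0.4130 m³/s
Check: V = 1.75 m/s, Re = 8.20×10^5, f = 0.01760, h_f = 9.39 m ≈ 9.33 m ✓

Q ≈ 0.413 m³/s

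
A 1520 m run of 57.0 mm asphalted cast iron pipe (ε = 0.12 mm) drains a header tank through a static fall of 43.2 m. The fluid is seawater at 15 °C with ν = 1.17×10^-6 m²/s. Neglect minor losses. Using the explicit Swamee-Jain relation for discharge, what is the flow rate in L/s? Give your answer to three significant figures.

Q ≈ 2.79 L/s

Swamee-Jain (Type II): Q = -0.965·√(gD⁵h_f/L)·ln[ε/(3.7D) + √(3.17ν²L/(gD³h_f))]
√(gD⁵h_f/L) = √(9.81·0.0570⁵·43.2/1520) = 4.096×10^-4
ε/(3.7D) = 5.69×10^-4; √(3.17ν²L/(gD³h_f)) = 2.90×10^-4
Q = -0.965·4.096×10^-4·ln(8.589×10^-4) = 0.002790 m³/s
Check: V = 1.09 m/s, Re = 5.33×10^4, f = 0.02685, h_f = 43.6 m ≈ 43.2 m ✓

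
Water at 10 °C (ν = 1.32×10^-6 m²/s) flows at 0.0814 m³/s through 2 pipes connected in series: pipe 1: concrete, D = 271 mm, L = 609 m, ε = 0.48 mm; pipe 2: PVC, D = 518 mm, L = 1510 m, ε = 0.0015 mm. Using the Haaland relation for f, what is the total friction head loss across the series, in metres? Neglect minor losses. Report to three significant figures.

H ≈ 5.68 m

Pipe 1: V = 1.411 m/s, Re = 2.90×10^5, ε/D = 0.00177, f = 0.02332, h_1 = f(L/D)V²/2g = 5.320 m
Pipe 2: V = 0.3863 m/s, Re = 1.52×10^5, ε/D = 2.90×10^-6, f = 0.01638, h_2 = f(L/D)V²/2g = 0.3632 m
Series → Q common, losses add: H = Σh = 5.684 m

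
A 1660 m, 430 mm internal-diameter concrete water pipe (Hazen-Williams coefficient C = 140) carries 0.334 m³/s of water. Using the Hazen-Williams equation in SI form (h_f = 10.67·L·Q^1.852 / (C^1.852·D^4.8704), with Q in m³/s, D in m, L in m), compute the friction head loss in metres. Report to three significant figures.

h_f = 10.67·1660·0.334^1.852 / (140^1.852·0.430^4.8704) = 15.02 m

h_f ≈ 15.0 m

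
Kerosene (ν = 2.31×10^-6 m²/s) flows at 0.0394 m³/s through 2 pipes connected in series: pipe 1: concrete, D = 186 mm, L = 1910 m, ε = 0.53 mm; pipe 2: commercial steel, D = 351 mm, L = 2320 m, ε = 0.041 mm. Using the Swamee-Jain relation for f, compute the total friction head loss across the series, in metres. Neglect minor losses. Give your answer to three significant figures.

H ≈ 31.1 m

Pipe 1: V = 1.450 m/s, Re = 1.17×10^5, ε/D = 0.00285, f = 0.02719, h_1 = f(L/D)V²/2g = 29.92 m
Pipe 2: V = 0.4072 m/s, Re = 6.19×10^4, ε/D = 1.17×10^-4, f = 0.02033, h_2 = f(L/D)V²/2g = 1.135 m
Series → Q common, losses add: H = Σh = 31.05 m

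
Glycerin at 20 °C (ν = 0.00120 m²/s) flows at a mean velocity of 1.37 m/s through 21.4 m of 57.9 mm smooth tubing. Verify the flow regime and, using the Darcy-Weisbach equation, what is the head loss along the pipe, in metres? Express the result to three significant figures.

Re = VD/ν = 1.37·0.05790/0.00120 = 66.1 → laminar (Re < 2300)
f = 64/Re = 0.9682
h_f = f(L/D)V²/(2g) = 0.9682·(21.4/0.05790)·1.37²/(2·9.81) = 34.23 m

h_f ≈ 34.2 m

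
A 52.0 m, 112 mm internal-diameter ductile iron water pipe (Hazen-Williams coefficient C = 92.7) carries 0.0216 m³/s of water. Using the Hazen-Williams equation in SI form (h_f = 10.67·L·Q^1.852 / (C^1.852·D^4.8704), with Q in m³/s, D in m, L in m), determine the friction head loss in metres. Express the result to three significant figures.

h_f ≈ 4.44 m

h_f = 10.67·52.0·0.0216^1.852 / (92.7^1.852·0.112^4.8704) = 4.438 m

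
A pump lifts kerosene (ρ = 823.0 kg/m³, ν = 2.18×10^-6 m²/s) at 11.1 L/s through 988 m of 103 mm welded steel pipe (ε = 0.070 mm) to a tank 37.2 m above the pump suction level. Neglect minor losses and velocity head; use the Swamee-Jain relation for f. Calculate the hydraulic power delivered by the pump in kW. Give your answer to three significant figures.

V = 4Q/(πD²) = 1.332 m/s; Re = 6.29×10^4; ε/D = 6.80×10^-4; f = 0.02243
h_f = f(L/D)V²/2g = 19.47 m
Total head H = z + h_f = 37.2 + 19.47 = 56.67 m
P_hyd = ρgQH = 823.0·9.81·0.0111·56.67 = 5.078 kW

P_hyd ≈ 5.08 kW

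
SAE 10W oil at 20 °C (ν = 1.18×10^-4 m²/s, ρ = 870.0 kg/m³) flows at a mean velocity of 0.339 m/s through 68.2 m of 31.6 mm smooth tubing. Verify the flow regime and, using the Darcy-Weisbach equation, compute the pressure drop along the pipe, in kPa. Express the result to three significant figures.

Re = VD/ν = 0.339·0.03160/1.18×10^-4 = 90.8 → laminar (Re < 2300)
f = 64/Re = 0.7050
h_f = f(L/D)V²/(2g) = 0.7050·(68.2/0.03160)·0.339²/(2·9.81) = 8.912 m
Δp = ρg·h_f = 870.0·9.81·8.912 = 76.06 kPa

Δp ≈ 76.1 kPa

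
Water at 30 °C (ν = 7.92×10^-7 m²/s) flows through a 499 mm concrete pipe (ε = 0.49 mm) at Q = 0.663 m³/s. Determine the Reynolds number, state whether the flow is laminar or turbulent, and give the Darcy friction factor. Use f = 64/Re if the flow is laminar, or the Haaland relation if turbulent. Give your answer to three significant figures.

V = 4Q/(πD²) = 3.390 m/s
Re = VD/ν = 3.390·0.499/7.92×10^-7 = 2.14×10^6
Re > 4000 → turbulent; ε/D = 9.82×10^-4
Haaland: f = 0.01972

Re ≈ 2.14×10^6; turbulent; f ≈ 0.0197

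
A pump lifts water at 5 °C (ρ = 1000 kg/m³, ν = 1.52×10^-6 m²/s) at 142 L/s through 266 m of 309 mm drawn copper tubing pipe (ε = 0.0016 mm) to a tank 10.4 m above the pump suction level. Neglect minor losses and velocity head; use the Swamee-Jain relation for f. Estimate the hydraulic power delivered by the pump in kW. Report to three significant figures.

V = 4Q/(πD²) = 1.894 m/s; Re = 3.85×10^5; ε/D = 5.18×10^-6; f = 0.01380
h_f = f(L/D)V²/2g = 2.170 m
Total head H = z + h_f = 10.4 + 2.170 = 12.57 m
P_hyd = ρgQH = 1000·9.81·0.142·12.57 = 17.51 kW

P_hyd ≈ 17.5 kW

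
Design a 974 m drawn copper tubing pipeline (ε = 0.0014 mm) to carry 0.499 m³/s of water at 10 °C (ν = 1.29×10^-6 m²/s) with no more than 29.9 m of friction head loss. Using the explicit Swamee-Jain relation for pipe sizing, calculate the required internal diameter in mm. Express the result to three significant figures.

D ≈ 380 mm

Swamee-Jain (Type III): D = 0.66·[ε^1.25·(LQ²/(gh_f))^4.75 + ν·Q^9.4·(L/(gh_f))^5.2]^0.04
LQ²/(gh_f) = 0.8268; L/(gh_f) = 3.321
Term 1 = ε^1.25·(…)^4.75 = 1.95×10^-8; Term 2 = ν·Q^9.4·(…)^5.2 = 9.62×10^-7
D = 0.66·(1.95×10^-8 + 9.62×10^-7)^0.04 = 0.3795 m = 380 mm
Check: V = 4.41 m/s, Re = 1.30×10^6, f = 0.01122, h_f = 28.6 m ≈ 29.9 m ✓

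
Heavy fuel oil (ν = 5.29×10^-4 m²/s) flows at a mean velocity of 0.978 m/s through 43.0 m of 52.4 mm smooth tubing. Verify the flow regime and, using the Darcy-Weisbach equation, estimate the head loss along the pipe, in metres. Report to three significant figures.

Re = VD/ν = 0.978·0.05240/5.29×10^-4 = 96.9 → laminar (Re < 2300)
f = 64/Re = 0.6606
h_f = f(L/D)V²/(2g) = 0.6606·(43.0/0.05240)·0.978²/(2·9.81) = 26.43 m

h_f ≈ 26.4 m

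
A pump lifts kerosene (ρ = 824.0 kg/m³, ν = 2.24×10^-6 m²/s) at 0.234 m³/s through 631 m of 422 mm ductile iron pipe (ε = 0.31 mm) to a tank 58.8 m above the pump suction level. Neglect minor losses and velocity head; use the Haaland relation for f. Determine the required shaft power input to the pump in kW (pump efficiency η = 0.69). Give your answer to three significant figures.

P_shaft ≈ 172 kW

V = 4Q/(πD²) = 1.673 m/s; Re = 3.15×10^5; ε/D = 7.35×10^-4; f = 0.01927
h_f = f(L/D)V²/2g = 4.112 m
Total head H = z + h_f = 58.8 + 4.112 = 62.91 m
P_hyd = ρgQH = 824.0·9.81·0.234·62.91 = 119.0 kW
P_shaft = P_hyd/η = 119.0/0.69 = 172.5 kW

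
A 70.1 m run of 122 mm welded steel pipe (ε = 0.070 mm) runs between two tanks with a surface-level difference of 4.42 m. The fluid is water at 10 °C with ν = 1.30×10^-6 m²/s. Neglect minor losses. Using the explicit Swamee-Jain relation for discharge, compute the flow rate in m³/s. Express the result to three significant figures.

Q ≈ 0.0332 m³/s

Swamee-Jain (Type II): Q = -0.965·√(gD⁵h_f/L)·ln[ε/(3.7D) + √(3.17ν²L/(gD³h_f))]
√(gD⁵h_f/L) = √(9.81·0.122⁵·4.42/70.1) = 0.004089
ε/(3.7D) = 1.55×10^-4; √(3.17ν²L/(gD³h_f)) = 6.91×10^-5
Q = -0.965·0.004089·ln(2.241×10^-4) = 0.03316 m³/s
Check: V = 2.84 m/s, Re = 2.66×10^5, f = 0.01889, h_f = 4.45 m ≈ 4.42 m ✓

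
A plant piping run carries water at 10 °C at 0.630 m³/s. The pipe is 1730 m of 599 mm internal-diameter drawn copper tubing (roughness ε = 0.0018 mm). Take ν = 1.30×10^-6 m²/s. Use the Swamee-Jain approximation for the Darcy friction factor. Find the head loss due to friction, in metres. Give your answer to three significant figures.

h_f ≈ 8.55 m

V = 4Q/(πD²) = 4·0.630/(π·0.599²) = 2.236 m/s
Re = VD/ν = 2.236·0.599/1.30×10^-6 = 1.03×10^6 → turbulent
ε/D = 0.0018/599 = 3.01×10^-6
Swamee-Jain: f = 0.01163
h_f = f(L/D)V²/(2g) = 0.01163·(1730/0.599)·2.236²/(2·9.81) = 8.554 m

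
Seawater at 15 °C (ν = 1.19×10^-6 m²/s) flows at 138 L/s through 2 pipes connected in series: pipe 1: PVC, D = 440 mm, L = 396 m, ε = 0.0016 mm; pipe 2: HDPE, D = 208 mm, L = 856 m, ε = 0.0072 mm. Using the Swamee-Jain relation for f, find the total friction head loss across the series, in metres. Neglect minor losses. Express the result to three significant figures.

Pipe 1: V = 0.9076 m/s, Re = 3.36×10^5, ε/D = 3.64×10^-6, f = 0.01412, h_1 = f(L/D)V²/2g = 0.5336 m
Pipe 2: V = 4.061 m/s, Re = 7.10×10^5, ε/D = 3.46×10^-5, f = 0.01295, h_2 = f(L/D)V²/2g = 44.82 m
Series → Q common, losses add: H = Σh = 45.35 m

H ≈ 45.4 m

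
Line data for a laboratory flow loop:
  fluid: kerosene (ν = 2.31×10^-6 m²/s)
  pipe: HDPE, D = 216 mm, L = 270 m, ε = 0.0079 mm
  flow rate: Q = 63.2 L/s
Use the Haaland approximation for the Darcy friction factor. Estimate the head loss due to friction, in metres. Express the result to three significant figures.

V = 4Q/(πD²) = 4·0.0632/(π·0.216²) = 1.725 m/s
Re = VD/ν = 1.725·0.216/2.31×10^-6 = 1.61×10^5 → turbulent
ε/D = 0.0079/216 = 3.66×10^-5
Haaland: f = 0.01638
h_f = f(L/D)V²/(2g) = 0.01638·(270/0.216)·1.725²/(2·9.81) = 3.104 m

h_f ≈ 3.10 m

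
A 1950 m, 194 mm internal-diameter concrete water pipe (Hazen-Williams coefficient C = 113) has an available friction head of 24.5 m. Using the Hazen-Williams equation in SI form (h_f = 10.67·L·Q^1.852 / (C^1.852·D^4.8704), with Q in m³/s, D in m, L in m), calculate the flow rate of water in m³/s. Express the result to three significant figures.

Rearranging: Q = [h_f·C^1.852·D^4.8704 / (10.67·L)]^(1/1.852)
Q = [24.5·113^1.852·0.194^4.8704 / (10.67·1950)]^0.540 = 0.03968 m³/s

Q ≈ 0.0397 m³/s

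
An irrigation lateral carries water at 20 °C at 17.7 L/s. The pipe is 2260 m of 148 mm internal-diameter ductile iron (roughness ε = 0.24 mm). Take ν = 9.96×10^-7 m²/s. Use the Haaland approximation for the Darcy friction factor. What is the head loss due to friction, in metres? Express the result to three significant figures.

V = 4Q/(πD²) = 4·0.0177/(π·0.148²) = 1.029 m/s
Re = VD/ν = 1.029·0.148/9.96×10^-7 = 1.53×10^5 → turbulent
ε/D = 0.24/148 = 0.00162
Haaland: f = 0.02337
h_f = f(L/D)V²/(2g) = 0.02337·(2260/0.148)·1.029²/(2·9.81) = 19.26 m

h_f ≈ 19.3 m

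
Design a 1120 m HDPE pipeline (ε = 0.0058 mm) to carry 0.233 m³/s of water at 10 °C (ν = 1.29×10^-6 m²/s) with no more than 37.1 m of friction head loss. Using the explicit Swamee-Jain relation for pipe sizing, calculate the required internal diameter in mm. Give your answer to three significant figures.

Swamee-Jain (Type III): D = 0.66·[ε^1.25·(LQ²/(gh_f))^4.75 + ν·Q^9.4·(L/(gh_f))^5.2]^0.04
LQ²/(gh_f) = 0.1671; L/(gh_f) = 3.077
Term 1 = ε^1.25·(…)^4.75 = 5.79×10^-11; Term 2 = ν·Q^9.4·(…)^5.2 = 5.04×10^-10
D = 0.66·(5.79×10^-11 + 5.04×10^-10)^0.04 = 0.2815 m = 282 mm
Check: V = 3.74 m/s, Re = 8.17×10^5, f = 0.01245, h_f = 35.4 m ≈ 37.1 m ✓

D ≈ 282 mm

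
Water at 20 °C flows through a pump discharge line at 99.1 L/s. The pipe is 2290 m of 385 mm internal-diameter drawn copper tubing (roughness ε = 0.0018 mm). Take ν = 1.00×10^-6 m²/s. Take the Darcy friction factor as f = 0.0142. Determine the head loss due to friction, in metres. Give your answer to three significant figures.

h_f ≈ 3.12 m

V = 4Q/(πD²) = 4·0.0991/(π·0.385²) = 0.8513 m/s
h_f = f(L/D)V²/(2g) = 0.01420·(2290/0.385)·0.8513²/(2·9.81) = 3.120 m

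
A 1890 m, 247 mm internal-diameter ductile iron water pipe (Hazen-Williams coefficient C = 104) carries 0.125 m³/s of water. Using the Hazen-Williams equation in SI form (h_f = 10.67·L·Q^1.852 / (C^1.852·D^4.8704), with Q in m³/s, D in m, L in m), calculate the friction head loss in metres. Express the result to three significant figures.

h_f ≈ 71.5 m

h_f = 10.67·1890·0.125^1.852 / (104^1.852·0.247^4.8704) = 71.51 m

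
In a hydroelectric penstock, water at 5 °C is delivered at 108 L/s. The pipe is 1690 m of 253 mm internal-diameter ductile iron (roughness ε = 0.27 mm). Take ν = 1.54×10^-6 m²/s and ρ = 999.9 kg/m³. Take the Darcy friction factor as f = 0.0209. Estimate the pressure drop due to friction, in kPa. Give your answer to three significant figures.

Δp ≈ 322 kPa

V = 4Q/(πD²) = 4·0.108/(π·0.253²) = 2.148 m/s
h_f = f(L/D)V²/(2g) = 0.02090·(1690/0.253)·2.148²/(2·9.81) = 32.84 m
Δp = ρg·h_f = 999.9·9.81·32.84 = 322.1 kPa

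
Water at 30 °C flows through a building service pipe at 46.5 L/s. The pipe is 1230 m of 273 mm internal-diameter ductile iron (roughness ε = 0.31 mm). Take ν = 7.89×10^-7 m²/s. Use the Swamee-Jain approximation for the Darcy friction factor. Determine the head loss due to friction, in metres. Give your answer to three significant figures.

h_f ≈ 3.10 m

V = 4Q/(πD²) = 4·0.0465/(π·0.273²) = 0.7944 m/s
Re = VD/ν = 0.7944·0.273/7.89×10^-7 = 2.75×10^5 → turbulent
ε/D = 0.31/273 = 0.00114
Swamee-Jain: f = 0.02137
h_f = f(L/D)V²/(2g) = 0.02137·(1230/0.273)·0.7944²/(2·9.81) = 3.097 m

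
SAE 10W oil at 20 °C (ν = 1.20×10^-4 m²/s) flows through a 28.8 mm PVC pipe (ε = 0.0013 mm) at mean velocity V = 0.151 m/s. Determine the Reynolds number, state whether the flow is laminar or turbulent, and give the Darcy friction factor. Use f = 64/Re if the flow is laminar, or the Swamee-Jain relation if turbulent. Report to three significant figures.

Re ≈ 36.2; laminar; f = 64/Re ≈ 1.77

Re = VD/ν = 0.1510·0.0288/1.20×10^-4 = 36.2
Re < 2300 → laminar → f = 64/Re = 1.766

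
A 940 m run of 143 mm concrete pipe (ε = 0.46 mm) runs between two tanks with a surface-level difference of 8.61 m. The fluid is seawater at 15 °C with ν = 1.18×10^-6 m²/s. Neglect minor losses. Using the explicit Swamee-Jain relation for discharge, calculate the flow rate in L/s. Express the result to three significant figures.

Q ≈ 15.5 L/s

Swamee-Jain (Type II): Q = -0.965·√(gD⁵h_f/L)·ln[ε/(3.7D) + √(3.17ν²L/(gD³h_f))]
√(gD⁵h_f/L) = √(9.81·0.143⁵·8.61/940) = 0.002318
ε/(3.7D) = 8.69×10^-4; √(3.17ν²L/(gD³h_f)) = 1.30×10^-4
Q = -0.965·0.002318·ln(9.990×10^-4) = 0.01545 m³/s
Check: V = 0.962 m/s, Re = 1.17×10^5, f = 0.02800, h_f = 8.68 m ≈ 8.61 m ✓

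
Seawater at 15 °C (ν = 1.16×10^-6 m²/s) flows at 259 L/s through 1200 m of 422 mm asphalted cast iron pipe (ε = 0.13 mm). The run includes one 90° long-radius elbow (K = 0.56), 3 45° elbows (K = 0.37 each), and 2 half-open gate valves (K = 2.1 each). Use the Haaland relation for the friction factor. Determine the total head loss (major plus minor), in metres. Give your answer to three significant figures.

V = 4Q/(πD²) = 1.852 m/s; V²/2g = 0.1748 m
Re = 6.74×10^5, ε/D = 3.08×10^-4 → f = 0.01595 (Haaland)
Major: h_f = f(L/D)·V²/2g = 0.01595·2844·0.1748 = 7.925 m
Minor: ΣK = 5.87; h_m = ΣK·V²/2g = 1.026 m
Total H_L = 7.925 + 1.026 = 8.951 m

H_L ≈ 8.95 m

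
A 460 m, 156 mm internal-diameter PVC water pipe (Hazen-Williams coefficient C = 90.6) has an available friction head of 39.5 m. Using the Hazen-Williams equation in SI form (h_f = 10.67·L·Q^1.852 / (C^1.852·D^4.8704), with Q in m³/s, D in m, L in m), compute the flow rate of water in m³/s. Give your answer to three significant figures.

Q ≈ 0.0506 m³/s

Rearranging: Q = [h_f·C^1.852·D^4.8704 / (10.67·L)]^(1/1.852)
Q = [39.5·90.6^1.852·0.156^4.8704 / (10.67·460)]^0.540 = 0.05062 m³/s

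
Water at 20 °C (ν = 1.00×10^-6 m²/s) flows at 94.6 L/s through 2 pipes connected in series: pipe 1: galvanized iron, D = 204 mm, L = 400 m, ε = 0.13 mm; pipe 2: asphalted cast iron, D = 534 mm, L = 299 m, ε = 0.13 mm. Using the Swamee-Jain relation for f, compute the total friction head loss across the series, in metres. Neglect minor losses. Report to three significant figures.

Pipe 1: V = 2.894 m/s, Re = 5.90×10^5, ε/D = 6.37×10^-4, f = 0.01846, h_1 = f(L/D)V²/2g = 15.45 m
Pipe 2: V = 0.4224 m/s, Re = 2.26×10^5, ε/D = 2.43×10^-4, f = 0.01718, h_2 = f(L/D)V²/2g = 0.08746 m
Series → Q common, losses add: H = Σh = 15.54 m

H ≈ 15.5 m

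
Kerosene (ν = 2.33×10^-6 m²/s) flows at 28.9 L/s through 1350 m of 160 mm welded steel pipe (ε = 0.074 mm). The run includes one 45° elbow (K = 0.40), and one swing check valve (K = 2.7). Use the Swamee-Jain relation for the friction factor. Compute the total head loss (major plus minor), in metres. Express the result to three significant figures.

V = 4Q/(πD²) = 1.437 m/s; V²/2g = 0.1053 m
Re = 9.87×10^4, ε/D = 4.62×10^-4 → f = 0.02029 (Swamee-Jain)
Major: h_f = f(L/D)·V²/2g = 0.02029·8438·0.1053 = 18.02 m
Minor: ΣK = 3.10; h_m = ΣK·V²/2g = 0.3264 m
Total H_L = 18.02 + 0.3264 = 18.35 m

H_L ≈ 18.4 m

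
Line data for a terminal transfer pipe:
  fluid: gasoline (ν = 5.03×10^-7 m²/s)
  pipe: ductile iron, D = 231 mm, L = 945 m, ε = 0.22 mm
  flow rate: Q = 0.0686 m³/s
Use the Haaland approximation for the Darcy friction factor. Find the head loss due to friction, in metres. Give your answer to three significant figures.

V = 4Q/(πD²) = 4·0.0686/(π·0.231²) = 1.637 m/s
Re = VD/ν = 1.637·0.231/5.03×10^-7 = 7.52×10^5 → turbulent
ε/D = 0.22/231 = 9.52×10^-4
Haaland: f = 0.01981
h_f = f(L/D)V²/(2g) = 0.01981·(945/0.231)·1.637²/(2·9.81) = 11.07 m

h_f ≈ 11.1 m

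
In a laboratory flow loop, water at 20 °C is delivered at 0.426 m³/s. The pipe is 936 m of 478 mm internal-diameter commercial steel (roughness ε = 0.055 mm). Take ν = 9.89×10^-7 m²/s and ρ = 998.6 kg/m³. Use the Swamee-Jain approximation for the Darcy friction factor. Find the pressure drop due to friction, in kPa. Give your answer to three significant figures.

Δp ≈ 74.8 kPa

V = 4Q/(πD²) = 4·0.426/(π·0.478²) = 2.374 m/s
Re = VD/ν = 2.374·0.478/9.89×10^-7 = 1.15×10^6 → turbulent
ε/D = 0.055/478 = 1.15×10^-4
Swamee-Jain: f = 0.01358
h_f = f(L/D)V²/(2g) = 0.01358·(936/0.478)·2.374²/(2·9.81) = 7.640 m
Δp = ρg·h_f = 998.6·9.81·7.640 = 74.85 kPa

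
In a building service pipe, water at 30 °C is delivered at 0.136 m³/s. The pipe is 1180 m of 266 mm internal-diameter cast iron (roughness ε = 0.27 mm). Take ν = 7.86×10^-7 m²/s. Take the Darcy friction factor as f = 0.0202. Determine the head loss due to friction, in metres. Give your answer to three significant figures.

V = 4Q/(πD²) = 4·0.136/(π·0.266²) = 2.447 m/s
h_f = f(L/D)V²/(2g) = 0.02020·(1180/0.266)·2.447²/(2·9.81) = 27.35 m

h_f ≈ 27.4 m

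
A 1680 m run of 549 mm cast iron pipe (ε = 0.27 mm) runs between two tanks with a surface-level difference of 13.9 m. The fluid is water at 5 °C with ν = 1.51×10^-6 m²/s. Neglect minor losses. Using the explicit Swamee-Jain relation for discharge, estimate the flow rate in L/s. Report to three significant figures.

Q ≈ 538 L/s

Swamee-Jain (Type II): Q = -0.965·√(gD⁵h_f/L)·ln[ε/(3.7D) + √(3.17ν²L/(gD³h_f))]
√(gD⁵h_f/L) = √(9.81·0.549⁵·13.9/1680) = 0.06362
ε/(3.7D) = 1.33×10^-4; √(3.17ν²L/(gD³h_f)) = 2.32×10^-5
Q = -0.965·0.06362·ln(1.561×10^-4) = 0.5381 m³/s
Check: V = 2.27 m/s, Re = 8.27×10^5, f = 0.01735, h_f = 14.0 m ≈ 13.9 m ✓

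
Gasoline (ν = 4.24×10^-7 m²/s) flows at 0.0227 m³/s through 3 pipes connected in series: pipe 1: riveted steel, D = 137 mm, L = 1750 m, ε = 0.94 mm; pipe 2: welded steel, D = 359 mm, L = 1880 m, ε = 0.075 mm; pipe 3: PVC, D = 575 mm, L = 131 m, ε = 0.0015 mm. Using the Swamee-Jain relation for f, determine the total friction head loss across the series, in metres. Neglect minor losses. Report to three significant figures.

Pipe 1: V = 1.540 m/s, Re = 4.98×10^5, ε/D = 0.00686, f = 0.03374, h_1 = f(L/D)V²/2g = 52.10 m
Pipe 2: V = 0.2243 m/s, Re = 1.90×10^5, ε/D = 2.09×10^-4, f = 0.01731, h_2 = f(L/D)V²/2g = 0.2324 m
Pipe 3: V = 0.08742 m/s, Re = 1.19×10^5, ε/D = 2.61×10^-6, f = 0.01726, h_3 = f(L/D)V²/2g = 0.001532 m
Series → Q common, losses add: H = Σh = 52.33 m

H ≈ 52.3 m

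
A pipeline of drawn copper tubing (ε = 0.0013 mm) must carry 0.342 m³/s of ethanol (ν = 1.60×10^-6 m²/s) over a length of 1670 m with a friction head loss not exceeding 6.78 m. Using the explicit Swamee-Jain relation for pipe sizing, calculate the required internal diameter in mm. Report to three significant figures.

D ≈ 506 mm

Swamee-Jain (Type III): D = 0.66·[ε^1.25·(LQ²/(gh_f))^4.75 + ν·Q^9.4·(L/(gh_f))^5.2]^0.04
LQ²/(gh_f) = 2.937; L/(gh_f) = 25.11
Term 1 = ε^1.25·(…)^4.75 = 7.33×10^-6; Term 2 = ν·Q^9.4·(…)^5.2 = 0.00127
D = 0.66·(7.33×10^-6 + 0.00127)^0.04 = 0.5056 m = 506 mm
Check: V = 1.70 m/s, Re = 5.38×10^5, f = 0.01296, h_f = 6.34 m ≈ 6.78 m ✓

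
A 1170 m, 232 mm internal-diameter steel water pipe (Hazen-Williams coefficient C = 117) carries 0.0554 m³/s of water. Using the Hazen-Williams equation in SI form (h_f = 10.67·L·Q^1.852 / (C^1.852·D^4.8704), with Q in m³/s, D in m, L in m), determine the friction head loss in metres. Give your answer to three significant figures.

h_f = 10.67·1170·0.0554^1.852 / (117^1.852·0.232^4.8704) = 10.70 m

h_f ≈ 10.7 m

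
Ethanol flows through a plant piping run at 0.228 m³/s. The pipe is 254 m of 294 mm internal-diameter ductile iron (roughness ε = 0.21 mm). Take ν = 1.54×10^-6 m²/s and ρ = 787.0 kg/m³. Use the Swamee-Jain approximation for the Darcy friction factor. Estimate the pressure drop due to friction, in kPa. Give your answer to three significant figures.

V = 4Q/(πD²) = 4·0.228/(π·0.294²) = 3.359 m/s
Re = VD/ν = 3.359·0.294/1.54×10^-6 = 6.41×10^5 → turbulent
ε/D = 0.21/294 = 7.14×10^-4
Swamee-Jain: f = 0.01883
h_f = f(L/D)V²/(2g) = 0.01883·(254/0.294)·3.359²/(2·9.81) = 9.353 m
Δp = ρg·h_f = 787.0·9.81·9.353 = 72.21 kPa

Δp ≈ 72.2 kPa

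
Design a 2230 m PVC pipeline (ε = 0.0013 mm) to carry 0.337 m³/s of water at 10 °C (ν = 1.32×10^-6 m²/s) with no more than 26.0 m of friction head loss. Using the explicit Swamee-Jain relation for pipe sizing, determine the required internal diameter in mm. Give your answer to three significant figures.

D ≈ 401 mm

Swamee-Jain (Type III): D = 0.66·[ε^1.25·(LQ²/(gh_f))^4.75 + ν·Q^9.4·(L/(gh_f))^5.2]^0.04
LQ²/(gh_f) = 0.9929; L/(gh_f) = 8.743
Term 1 = ε^1.25·(…)^4.75 = 4.24×10^-8; Term 2 = ν·Q^9.4·(…)^5.2 = 3.78×10^-6
D = 0.66·(4.24×10^-8 + 3.78×10^-6)^0.04 = 0.4007 m = 401 mm
Check: V = 2.67 m/s, Re = 8.11×10^5, f = 0.01210, h_f = 24.5 m ≈ 26.0 m ✓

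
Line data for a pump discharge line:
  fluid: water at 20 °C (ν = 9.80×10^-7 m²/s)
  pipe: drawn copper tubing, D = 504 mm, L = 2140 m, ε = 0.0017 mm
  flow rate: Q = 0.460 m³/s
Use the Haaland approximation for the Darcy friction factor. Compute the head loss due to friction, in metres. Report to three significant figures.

h_f ≈ 13.0 m

V = 4Q/(πD²) = 4·0.460/(π·0.504²) = 2.306 m/s
Re = VD/ν = 2.306·0.504/9.80×10^-7 = 1.19×10^6 → turbulent
ε/D = 0.0017/504 = 3.37×10^-6
Haaland: f = 0.01132
h_f = f(L/D)V²/(2g) = 0.01132·(2140/0.504)·2.306²/(2·9.81) = 13.03 m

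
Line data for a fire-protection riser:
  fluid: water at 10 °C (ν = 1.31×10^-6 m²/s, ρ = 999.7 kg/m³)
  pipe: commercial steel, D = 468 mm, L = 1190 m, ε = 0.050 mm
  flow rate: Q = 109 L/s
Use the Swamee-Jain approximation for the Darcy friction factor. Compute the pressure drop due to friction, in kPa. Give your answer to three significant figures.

V = 4Q/(πD²) = 4·0.109/(π·0.468²) = 0.6336 m/s
Re = VD/ν = 0.6336·0.468/1.31×10^-6 = 2.26×10^5 → turbulent
ε/D = 0.050/468 = 1.07×10^-4
Swamee-Jain: f = 0.01614
h_f = f(L/D)V²/(2g) = 0.01614·(1190/0.468)·0.6336²/(2·9.81) = 0.8397 m
Δp = ρg·h_f = 999.7·9.81·0.8397 = 8.235 kPa

Δp ≈ 8.24 kPa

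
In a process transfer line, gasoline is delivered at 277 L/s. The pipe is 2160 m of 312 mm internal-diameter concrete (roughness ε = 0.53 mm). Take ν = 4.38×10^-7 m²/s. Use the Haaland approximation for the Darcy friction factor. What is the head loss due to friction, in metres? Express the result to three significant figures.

V = 4Q/(πD²) = 4·0.277/(π·0.312²) = 3.623 m/s
Re = VD/ν = 3.623·0.312/4.38×10^-7 = 2.58×10^6 → turbulent
ε/D = 0.53/312 = 0.00170
Haaland: f = 0.02255
h_f = f(L/D)V²/(2g) = 0.02255·(2160/0.312)·3.623²/(2·9.81) = 104.5 m

h_f ≈ 104 m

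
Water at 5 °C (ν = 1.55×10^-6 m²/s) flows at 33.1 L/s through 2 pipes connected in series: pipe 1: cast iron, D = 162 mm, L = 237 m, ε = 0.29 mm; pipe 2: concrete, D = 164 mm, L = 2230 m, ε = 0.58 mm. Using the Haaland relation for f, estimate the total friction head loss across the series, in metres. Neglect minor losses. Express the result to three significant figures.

Pipe 1: V = 1.606 m/s, Re = 1.68×10^5, ε/D = 0.00179, f = 0.02379, h_1 = f(L/D)V²/2g = 4.574 m
Pipe 2: V = 1.567 m/s, Re = 1.66×10^5, ε/D = 0.00354, f = 0.02812, h_2 = f(L/D)V²/2g = 47.85 m
Series → Q common, losses add: H = Σh = 52.43 m

H ≈ 52.4 m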